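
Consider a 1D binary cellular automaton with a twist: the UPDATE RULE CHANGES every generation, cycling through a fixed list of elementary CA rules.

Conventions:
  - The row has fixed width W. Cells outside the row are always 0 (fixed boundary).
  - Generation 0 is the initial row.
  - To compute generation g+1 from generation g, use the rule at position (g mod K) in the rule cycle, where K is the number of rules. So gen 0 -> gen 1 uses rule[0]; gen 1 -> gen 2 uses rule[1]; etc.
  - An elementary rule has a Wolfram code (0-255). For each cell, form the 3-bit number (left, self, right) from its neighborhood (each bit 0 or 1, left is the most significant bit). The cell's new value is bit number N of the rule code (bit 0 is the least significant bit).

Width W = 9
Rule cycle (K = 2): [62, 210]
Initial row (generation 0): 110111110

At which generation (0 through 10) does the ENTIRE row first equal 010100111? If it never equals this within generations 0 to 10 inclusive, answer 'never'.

Answer: 4

Derivation:
Gen 0: 110111110
Gen 1 (rule 62): 101100001
Gen 2 (rule 210): 000110010
Gen 3 (rule 62): 001101111
Gen 4 (rule 210): 010100111
Gen 5 (rule 62): 111111100
Gen 6 (rule 210): 011111110
Gen 7 (rule 62): 110000001
Gen 8 (rule 210): 011000010
Gen 9 (rule 62): 110100111
Gen 10 (rule 210): 010011011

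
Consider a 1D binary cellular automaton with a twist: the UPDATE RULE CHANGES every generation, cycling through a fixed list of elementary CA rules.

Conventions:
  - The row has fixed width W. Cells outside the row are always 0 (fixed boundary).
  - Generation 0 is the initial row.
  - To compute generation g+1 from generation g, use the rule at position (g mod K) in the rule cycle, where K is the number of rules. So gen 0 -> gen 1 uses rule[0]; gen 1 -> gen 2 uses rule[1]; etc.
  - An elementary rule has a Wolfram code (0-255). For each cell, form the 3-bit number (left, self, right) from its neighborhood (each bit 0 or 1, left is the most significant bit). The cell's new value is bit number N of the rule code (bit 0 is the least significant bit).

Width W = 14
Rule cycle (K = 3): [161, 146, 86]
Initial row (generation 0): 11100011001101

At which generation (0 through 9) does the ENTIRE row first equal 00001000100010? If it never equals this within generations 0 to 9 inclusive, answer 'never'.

Answer: 4

Derivation:
Gen 0: 11100011001101
Gen 1 (rule 161): 01001000000010
Gen 2 (rule 146): 10110100000101
Gen 3 (rule 86): 10010110001101
Gen 4 (rule 161): 00001000100010
Gen 5 (rule 146): 00010101010101
Gen 6 (rule 86): 00110101010101
Gen 7 (rule 161): 10001010101010
Gen 8 (rule 146): 01010000000001
Gen 9 (rule 86): 11011000000011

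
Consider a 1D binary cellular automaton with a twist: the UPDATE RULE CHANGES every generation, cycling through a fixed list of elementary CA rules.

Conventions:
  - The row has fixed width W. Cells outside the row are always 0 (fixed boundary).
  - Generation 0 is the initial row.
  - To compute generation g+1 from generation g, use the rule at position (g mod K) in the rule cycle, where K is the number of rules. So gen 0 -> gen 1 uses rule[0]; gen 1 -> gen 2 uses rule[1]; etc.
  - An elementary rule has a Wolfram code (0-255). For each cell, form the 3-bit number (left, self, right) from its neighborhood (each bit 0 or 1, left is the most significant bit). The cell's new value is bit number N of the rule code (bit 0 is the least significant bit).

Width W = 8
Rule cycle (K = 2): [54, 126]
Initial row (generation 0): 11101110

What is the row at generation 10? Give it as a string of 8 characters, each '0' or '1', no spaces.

Gen 0: 11101110
Gen 1 (rule 54): 00010001
Gen 2 (rule 126): 00111011
Gen 3 (rule 54): 01000100
Gen 4 (rule 126): 11101110
Gen 5 (rule 54): 00010001
Gen 6 (rule 126): 00111011
Gen 7 (rule 54): 01000100
Gen 8 (rule 126): 11101110
Gen 9 (rule 54): 00010001
Gen 10 (rule 126): 00111011

Answer: 00111011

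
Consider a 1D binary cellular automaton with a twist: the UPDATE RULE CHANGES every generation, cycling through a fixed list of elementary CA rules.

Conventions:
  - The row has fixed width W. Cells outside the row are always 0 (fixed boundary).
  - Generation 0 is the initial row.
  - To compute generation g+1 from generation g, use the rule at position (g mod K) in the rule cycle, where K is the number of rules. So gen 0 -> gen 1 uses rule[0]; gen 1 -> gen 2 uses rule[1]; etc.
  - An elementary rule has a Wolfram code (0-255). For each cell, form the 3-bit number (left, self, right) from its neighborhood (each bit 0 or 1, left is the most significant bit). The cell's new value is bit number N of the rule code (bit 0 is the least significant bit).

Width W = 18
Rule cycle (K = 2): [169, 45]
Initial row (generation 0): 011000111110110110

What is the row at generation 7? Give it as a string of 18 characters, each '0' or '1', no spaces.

Answer: 011000110011001001

Derivation:
Gen 0: 011000111110110110
Gen 1 (rule 169): 010010111101101100
Gen 2 (rule 45): 010011100011011001
Gen 3 (rule 169): 000011001010110000
Gen 4 (rule 45): 111010001111100111
Gen 5 (rule 169): 110100101111000110
Gen 6 (rule 45): 101100111000010100
Gen 7 (rule 169): 011000110011001001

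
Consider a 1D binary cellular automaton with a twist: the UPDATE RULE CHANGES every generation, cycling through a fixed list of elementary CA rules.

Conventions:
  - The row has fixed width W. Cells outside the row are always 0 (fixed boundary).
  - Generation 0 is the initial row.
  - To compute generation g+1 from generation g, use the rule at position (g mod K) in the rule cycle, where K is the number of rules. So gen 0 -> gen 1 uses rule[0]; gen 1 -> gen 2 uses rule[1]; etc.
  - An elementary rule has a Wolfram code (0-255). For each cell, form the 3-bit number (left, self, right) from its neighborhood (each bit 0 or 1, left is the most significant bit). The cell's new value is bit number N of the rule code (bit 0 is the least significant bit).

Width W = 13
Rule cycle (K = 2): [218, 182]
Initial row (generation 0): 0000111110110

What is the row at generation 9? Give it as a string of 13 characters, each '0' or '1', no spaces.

Gen 0: 0000111110110
Gen 1 (rule 218): 0001111110111
Gen 2 (rule 182): 0010111101010
Gen 3 (rule 218): 0100111100001
Gen 4 (rule 182): 1111011010011
Gen 5 (rule 218): 1111011001111
Gen 6 (rule 182): 0110100110110
Gen 7 (rule 218): 1110011110111
Gen 8 (rule 182): 0101101101010
Gen 9 (rule 218): 1001101100001

Answer: 1001101100001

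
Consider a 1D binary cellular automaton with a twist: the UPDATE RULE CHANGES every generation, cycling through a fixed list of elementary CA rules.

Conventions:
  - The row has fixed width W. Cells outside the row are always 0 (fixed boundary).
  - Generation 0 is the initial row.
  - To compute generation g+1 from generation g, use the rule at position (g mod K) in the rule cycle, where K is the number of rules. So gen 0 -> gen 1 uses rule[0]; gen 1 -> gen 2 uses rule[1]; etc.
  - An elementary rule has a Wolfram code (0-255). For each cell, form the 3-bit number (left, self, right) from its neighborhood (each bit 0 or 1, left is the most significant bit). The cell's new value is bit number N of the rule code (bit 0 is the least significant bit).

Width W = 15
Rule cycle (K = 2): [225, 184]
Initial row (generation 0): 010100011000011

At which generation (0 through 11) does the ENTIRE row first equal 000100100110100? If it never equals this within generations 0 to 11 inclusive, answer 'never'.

Gen 0: 010100011000011
Gen 1 (rule 225): 001001001011001
Gen 2 (rule 184): 000100100110100
Gen 3 (rule 225): 110000000011001
Gen 4 (rule 184): 101000000010100
Gen 5 (rule 225): 010011111001001
Gen 6 (rule 184): 001011110100100
Gen 7 (rule 225): 100101111000001
Gen 8 (rule 184): 010011110100000
Gen 9 (rule 225): 000001111001111
Gen 10 (rule 184): 000001110101110
Gen 11 (rule 225): 111100111010110

Answer: 2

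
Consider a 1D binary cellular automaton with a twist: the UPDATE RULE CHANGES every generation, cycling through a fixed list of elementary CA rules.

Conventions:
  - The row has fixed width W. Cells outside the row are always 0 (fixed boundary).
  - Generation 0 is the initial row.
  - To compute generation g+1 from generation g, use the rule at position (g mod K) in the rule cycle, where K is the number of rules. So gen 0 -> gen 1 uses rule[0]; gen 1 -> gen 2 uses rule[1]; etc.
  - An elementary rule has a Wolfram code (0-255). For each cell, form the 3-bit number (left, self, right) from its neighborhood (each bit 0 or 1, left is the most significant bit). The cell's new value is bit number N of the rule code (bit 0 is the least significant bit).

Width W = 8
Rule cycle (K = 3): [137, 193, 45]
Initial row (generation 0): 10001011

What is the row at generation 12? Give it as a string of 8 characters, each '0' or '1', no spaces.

Answer: 10000011

Derivation:
Gen 0: 10001011
Gen 1 (rule 137): 00100010
Gen 2 (rule 193): 10001000
Gen 3 (rule 45): 10101011
Gen 4 (rule 137): 00000010
Gen 5 (rule 193): 11111000
Gen 6 (rule 45): 10000011
Gen 7 (rule 137): 00111010
Gen 8 (rule 193): 10011000
Gen 9 (rule 45): 10010011
Gen 10 (rule 137): 00000010
Gen 11 (rule 193): 11111000
Gen 12 (rule 45): 10000011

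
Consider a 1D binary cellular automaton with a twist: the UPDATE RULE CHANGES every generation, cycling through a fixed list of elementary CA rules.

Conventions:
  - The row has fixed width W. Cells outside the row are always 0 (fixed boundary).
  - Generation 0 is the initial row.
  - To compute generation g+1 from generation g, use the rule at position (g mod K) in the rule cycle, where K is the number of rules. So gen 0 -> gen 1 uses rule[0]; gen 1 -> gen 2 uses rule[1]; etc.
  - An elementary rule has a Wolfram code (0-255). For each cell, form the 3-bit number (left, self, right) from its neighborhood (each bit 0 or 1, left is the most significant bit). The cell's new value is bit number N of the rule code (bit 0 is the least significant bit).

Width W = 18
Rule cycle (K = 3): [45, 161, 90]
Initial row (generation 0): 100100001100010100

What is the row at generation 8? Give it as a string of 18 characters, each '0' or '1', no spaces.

Gen 0: 100100001100010100
Gen 1 (rule 45): 100101101001011101
Gen 2 (rule 161): 000010010000101010
Gen 3 (rule 90): 000101101001000001
Gen 4 (rule 45): 110111011001011101
Gen 5 (rule 161): 001010100000101010
Gen 6 (rule 90): 010000010001000001
Gen 7 (rule 45): 010111010101011101
Gen 8 (rule 161): 001010101010101010

Answer: 001010101010101010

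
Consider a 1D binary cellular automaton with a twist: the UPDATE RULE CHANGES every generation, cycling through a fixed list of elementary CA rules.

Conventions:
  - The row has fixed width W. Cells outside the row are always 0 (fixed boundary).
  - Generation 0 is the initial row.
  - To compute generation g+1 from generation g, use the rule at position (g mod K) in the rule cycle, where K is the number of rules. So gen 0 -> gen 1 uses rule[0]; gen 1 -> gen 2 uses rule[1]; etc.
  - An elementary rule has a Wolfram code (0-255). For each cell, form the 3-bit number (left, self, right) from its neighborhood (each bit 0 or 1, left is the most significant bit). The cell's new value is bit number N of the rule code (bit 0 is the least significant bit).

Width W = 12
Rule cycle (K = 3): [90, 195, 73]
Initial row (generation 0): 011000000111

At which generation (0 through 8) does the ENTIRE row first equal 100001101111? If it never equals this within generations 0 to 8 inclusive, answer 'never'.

Gen 0: 011000000111
Gen 1 (rule 90): 111100001101
Gen 2 (rule 195): 011101110100
Gen 3 (rule 73): 010101010001
Gen 4 (rule 90): 100000001010
Gen 5 (rule 195): 001111110000
Gen 6 (rule 73): 101000010111
Gen 7 (rule 90): 000100100101
Gen 8 (rule 195): 111001001000

Answer: never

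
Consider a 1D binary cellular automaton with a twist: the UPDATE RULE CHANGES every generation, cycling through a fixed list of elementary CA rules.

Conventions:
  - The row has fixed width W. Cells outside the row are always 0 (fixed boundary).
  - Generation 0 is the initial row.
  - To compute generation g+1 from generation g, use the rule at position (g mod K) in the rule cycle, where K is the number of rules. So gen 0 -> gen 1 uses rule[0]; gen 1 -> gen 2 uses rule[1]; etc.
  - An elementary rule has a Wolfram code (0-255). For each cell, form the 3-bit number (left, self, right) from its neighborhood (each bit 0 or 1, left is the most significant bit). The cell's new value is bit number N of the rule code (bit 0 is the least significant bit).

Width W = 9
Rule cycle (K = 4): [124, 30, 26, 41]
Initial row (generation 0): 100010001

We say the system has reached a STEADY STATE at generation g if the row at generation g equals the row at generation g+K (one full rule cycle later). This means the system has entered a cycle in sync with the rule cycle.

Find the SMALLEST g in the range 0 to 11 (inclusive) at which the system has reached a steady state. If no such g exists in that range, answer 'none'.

Answer: 0

Derivation:
Gen 0: 100010001
Gen 1 (rule 124): 110011001
Gen 2 (rule 30): 101110111
Gen 3 (rule 26): 001000100
Gen 4 (rule 41): 100010001
Gen 5 (rule 124): 110011001
Gen 6 (rule 30): 101110111
Gen 7 (rule 26): 001000100
Gen 8 (rule 41): 100010001
Gen 9 (rule 124): 110011001
Gen 10 (rule 30): 101110111
Gen 11 (rule 26): 001000100
Gen 12 (rule 41): 100010001
Gen 13 (rule 124): 110011001
Gen 14 (rule 30): 101110111
Gen 15 (rule 26): 001000100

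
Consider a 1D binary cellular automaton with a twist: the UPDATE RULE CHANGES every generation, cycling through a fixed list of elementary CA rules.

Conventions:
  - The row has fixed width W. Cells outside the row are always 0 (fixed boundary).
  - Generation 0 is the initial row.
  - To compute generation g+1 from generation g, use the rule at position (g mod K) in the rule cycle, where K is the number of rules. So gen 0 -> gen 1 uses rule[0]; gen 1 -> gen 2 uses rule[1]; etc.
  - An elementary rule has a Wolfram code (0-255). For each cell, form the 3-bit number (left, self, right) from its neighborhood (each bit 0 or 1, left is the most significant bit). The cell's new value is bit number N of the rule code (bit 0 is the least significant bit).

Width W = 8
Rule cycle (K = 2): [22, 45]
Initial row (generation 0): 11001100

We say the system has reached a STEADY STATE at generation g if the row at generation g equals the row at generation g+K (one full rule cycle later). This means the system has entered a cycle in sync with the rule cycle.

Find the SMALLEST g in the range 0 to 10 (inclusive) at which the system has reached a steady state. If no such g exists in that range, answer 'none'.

Gen 0: 11001100
Gen 1 (rule 22): 00110010
Gen 2 (rule 45): 10100010
Gen 3 (rule 22): 10110111
Gen 4 (rule 45): 11101100
Gen 5 (rule 22): 00000010
Gen 6 (rule 45): 11111010
Gen 7 (rule 22): 00000011
Gen 8 (rule 45): 11111010
Gen 9 (rule 22): 00000011
Gen 10 (rule 45): 11111010
Gen 11 (rule 22): 00000011
Gen 12 (rule 45): 11111010

Answer: 6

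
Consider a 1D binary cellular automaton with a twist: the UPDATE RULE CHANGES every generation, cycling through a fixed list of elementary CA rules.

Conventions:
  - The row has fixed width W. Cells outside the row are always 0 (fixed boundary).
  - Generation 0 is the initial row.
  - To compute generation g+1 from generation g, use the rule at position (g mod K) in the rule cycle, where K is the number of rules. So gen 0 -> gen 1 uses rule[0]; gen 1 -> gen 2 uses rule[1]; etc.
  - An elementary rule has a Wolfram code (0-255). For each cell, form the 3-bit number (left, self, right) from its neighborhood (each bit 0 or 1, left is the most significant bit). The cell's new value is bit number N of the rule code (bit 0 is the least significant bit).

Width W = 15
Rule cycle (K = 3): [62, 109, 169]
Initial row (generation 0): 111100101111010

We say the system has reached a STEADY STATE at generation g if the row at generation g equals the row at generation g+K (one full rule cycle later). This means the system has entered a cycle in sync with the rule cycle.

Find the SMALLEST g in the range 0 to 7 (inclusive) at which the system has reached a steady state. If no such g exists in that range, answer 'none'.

Gen 0: 111100101111010
Gen 1 (rule 62): 100011111000111
Gen 2 (rule 109): 101010001010101
Gen 3 (rule 169): 010100100101010
Gen 4 (rule 62): 111111111111111
Gen 5 (rule 109): 100000000000001
Gen 6 (rule 169): 001111111111100
Gen 7 (rule 62): 011000000000010
Gen 8 (rule 109): 011011111111010
Gen 9 (rule 169): 010111111110100
Gen 10 (rule 62): 111100000001110

Answer: none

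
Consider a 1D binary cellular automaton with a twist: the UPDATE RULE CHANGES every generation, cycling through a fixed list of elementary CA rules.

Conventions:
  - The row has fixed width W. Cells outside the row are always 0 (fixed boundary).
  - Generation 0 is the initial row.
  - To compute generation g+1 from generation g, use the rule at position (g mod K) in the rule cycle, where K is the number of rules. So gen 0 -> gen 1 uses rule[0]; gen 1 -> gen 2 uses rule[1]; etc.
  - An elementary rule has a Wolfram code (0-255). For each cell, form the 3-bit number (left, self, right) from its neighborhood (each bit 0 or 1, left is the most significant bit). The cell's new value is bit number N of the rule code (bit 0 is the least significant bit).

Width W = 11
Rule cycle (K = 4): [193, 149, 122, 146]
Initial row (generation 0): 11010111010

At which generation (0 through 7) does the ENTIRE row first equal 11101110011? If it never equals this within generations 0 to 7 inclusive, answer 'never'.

Answer: 7

Derivation:
Gen 0: 11010111010
Gen 1 (rule 193): 01000011000
Gen 2 (rule 149): 01111000111
Gen 3 (rule 122): 11001101101
Gen 4 (rule 146): 00110000000
Gen 5 (rule 193): 10010111111
Gen 6 (rule 149): 11010011110
Gen 7 (rule 122): 11101110011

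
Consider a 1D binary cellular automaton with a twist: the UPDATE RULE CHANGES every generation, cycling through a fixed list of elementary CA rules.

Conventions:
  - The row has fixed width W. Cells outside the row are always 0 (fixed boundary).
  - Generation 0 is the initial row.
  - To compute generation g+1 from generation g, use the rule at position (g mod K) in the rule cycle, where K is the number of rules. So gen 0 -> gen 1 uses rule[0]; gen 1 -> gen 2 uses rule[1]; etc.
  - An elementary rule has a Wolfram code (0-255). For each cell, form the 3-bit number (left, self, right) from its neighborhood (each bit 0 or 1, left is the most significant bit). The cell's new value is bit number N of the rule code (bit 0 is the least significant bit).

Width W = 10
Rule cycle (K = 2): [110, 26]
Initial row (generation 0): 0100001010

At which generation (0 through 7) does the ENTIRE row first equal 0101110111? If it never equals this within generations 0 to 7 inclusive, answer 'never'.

Answer: never

Derivation:
Gen 0: 0100001010
Gen 1 (rule 110): 1100011110
Gen 2 (rule 26): 1010110001
Gen 3 (rule 110): 1111110011
Gen 4 (rule 26): 1000001110
Gen 5 (rule 110): 1000011010
Gen 6 (rule 26): 0100110001
Gen 7 (rule 110): 1101110011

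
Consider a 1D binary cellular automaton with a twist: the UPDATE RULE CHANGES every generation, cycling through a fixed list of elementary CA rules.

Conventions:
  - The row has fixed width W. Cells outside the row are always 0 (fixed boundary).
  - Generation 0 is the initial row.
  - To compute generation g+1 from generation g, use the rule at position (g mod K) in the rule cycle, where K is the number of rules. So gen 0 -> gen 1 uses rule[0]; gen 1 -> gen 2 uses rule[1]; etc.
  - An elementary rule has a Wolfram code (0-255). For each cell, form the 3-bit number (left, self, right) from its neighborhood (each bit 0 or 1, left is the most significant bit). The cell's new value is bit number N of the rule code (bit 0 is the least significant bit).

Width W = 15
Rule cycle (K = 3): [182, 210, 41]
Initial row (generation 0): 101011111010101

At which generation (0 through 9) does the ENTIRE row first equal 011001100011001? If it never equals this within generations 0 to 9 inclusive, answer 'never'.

Answer: 8

Derivation:
Gen 0: 101011111010101
Gen 1 (rule 182): 111101110111111
Gen 2 (rule 210): 011100110011111
Gen 3 (rule 41): 010000100010000
Gen 4 (rule 182): 111001110111000
Gen 5 (rule 210): 011110110011100
Gen 6 (rule 41): 010001100010001
Gen 7 (rule 182): 111010010111011
Gen 8 (rule 210): 011001100011001
Gen 9 (rule 41): 010001001010000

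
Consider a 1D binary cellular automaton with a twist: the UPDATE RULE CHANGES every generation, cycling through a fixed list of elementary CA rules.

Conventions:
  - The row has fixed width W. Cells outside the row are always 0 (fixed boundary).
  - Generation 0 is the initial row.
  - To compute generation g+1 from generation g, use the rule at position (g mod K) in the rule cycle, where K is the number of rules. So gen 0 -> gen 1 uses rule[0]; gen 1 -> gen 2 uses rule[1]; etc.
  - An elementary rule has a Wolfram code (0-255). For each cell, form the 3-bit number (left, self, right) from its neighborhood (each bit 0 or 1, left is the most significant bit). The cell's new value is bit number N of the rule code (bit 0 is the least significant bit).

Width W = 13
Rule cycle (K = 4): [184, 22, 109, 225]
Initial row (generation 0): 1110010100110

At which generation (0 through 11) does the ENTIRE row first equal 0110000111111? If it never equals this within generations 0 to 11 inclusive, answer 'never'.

Answer: 4

Derivation:
Gen 0: 1110010100110
Gen 1 (rule 184): 1101001010101
Gen 2 (rule 22): 0001111010101
Gen 3 (rule 109): 1101001111111
Gen 4 (rule 225): 0110000111111
Gen 5 (rule 184): 0101000111110
Gen 6 (rule 22): 1101101000001
Gen 7 (rule 109): 1111111011101
Gen 8 (rule 225): 0111111101110
Gen 9 (rule 184): 0111111011101
Gen 10 (rule 22): 1000000000001
Gen 11 (rule 109): 1011111111101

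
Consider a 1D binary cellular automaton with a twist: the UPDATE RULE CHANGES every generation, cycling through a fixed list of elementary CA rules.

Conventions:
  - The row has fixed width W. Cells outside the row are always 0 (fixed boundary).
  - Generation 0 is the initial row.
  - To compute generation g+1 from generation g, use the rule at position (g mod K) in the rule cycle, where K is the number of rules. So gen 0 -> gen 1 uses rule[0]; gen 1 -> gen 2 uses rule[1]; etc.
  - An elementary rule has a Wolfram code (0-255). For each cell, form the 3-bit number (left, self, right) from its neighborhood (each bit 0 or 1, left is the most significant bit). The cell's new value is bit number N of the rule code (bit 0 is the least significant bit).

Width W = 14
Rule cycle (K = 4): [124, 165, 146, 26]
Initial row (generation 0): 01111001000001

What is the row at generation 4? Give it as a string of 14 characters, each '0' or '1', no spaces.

Answer: 00011000001000

Derivation:
Gen 0: 01111001000001
Gen 1 (rule 124): 01001101100001
Gen 2 (rule 165): 01000010001101
Gen 3 (rule 146): 10100101010000
Gen 4 (rule 26): 00011000001000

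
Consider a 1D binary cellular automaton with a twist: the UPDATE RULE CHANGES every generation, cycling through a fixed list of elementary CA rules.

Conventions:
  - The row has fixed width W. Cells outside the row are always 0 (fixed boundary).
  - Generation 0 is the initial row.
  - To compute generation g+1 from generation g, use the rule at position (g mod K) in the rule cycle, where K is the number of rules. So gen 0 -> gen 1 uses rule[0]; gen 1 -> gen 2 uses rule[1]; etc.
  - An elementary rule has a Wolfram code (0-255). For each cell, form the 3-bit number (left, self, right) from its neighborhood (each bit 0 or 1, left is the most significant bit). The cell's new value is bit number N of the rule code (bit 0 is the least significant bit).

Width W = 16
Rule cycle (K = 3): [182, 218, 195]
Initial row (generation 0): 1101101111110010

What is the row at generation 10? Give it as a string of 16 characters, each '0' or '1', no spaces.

Gen 0: 1101101111110010
Gen 1 (rule 182): 0010010111101111
Gen 2 (rule 218): 0101100111101111
Gen 3 (rule 195): 1000101011100111
Gen 4 (rule 182): 1101111101011010
Gen 5 (rule 218): 1101111100011001
Gen 6 (rule 195): 0100111101101010
Gen 7 (rule 182): 1111011010011111
Gen 8 (rule 218): 1111011001111111
Gen 9 (rule 195): 0111001010111111
Gen 10 (rule 182): 1010111111011110

Answer: 1010111111011110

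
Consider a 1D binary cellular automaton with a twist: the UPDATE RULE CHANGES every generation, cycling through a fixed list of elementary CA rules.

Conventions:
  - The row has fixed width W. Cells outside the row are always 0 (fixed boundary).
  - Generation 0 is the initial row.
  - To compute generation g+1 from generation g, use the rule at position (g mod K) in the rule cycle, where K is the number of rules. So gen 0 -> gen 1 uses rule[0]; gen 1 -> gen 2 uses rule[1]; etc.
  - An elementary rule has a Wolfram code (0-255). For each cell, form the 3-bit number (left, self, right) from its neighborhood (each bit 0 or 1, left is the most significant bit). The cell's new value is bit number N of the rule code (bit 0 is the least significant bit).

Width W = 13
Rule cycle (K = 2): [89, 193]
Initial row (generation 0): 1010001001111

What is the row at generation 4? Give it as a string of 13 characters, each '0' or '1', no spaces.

Gen 0: 1010001001111
Gen 1 (rule 89): 0001100101001
Gen 2 (rule 193): 1100100000000
Gen 3 (rule 89): 1110011111111
Gen 4 (rule 193): 0110001111111

Answer: 0110001111111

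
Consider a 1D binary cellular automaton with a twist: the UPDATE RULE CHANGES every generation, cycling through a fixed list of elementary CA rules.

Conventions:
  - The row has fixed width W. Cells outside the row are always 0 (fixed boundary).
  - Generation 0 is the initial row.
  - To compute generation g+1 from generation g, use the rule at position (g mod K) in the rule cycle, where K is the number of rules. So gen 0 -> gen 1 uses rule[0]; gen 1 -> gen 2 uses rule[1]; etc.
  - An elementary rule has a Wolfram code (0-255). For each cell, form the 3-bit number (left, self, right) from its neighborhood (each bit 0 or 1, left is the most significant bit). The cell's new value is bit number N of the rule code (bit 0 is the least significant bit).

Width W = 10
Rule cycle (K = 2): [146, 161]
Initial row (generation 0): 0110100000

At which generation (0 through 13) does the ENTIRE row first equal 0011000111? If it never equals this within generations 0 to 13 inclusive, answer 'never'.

Answer: 2

Derivation:
Gen 0: 0110100000
Gen 1 (rule 146): 1000010000
Gen 2 (rule 161): 0011000111
Gen 3 (rule 146): 0100101010
Gen 4 (rule 161): 0000010100
Gen 5 (rule 146): 0000100010
Gen 6 (rule 161): 1110001000
Gen 7 (rule 146): 0101010100
Gen 8 (rule 161): 0010101001
Gen 9 (rule 146): 0100000110
Gen 10 (rule 161): 0001110000
Gen 11 (rule 146): 0010101000
Gen 12 (rule 161): 1001010011
Gen 13 (rule 146): 0110001100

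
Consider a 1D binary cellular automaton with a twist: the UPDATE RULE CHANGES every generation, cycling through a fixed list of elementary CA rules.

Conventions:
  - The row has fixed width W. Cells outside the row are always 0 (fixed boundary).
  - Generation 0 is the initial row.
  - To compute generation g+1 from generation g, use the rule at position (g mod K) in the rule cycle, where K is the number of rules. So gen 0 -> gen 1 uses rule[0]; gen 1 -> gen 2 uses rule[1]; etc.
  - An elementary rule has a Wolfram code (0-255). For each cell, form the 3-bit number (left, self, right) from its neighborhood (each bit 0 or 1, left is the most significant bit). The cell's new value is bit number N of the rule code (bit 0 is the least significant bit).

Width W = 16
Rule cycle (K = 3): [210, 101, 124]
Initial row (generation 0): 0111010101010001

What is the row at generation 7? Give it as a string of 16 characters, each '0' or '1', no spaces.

Answer: 0000010100111100

Derivation:
Gen 0: 0111010101010001
Gen 1 (rule 210): 1011000000001010
Gen 2 (rule 101): 1101011111101110
Gen 3 (rule 124): 1111110000111011
Gen 4 (rule 210): 0111111001011001
Gen 5 (rule 101): 0000001001101001
Gen 6 (rule 124): 0000001101111101
Gen 7 (rule 210): 0000010100111100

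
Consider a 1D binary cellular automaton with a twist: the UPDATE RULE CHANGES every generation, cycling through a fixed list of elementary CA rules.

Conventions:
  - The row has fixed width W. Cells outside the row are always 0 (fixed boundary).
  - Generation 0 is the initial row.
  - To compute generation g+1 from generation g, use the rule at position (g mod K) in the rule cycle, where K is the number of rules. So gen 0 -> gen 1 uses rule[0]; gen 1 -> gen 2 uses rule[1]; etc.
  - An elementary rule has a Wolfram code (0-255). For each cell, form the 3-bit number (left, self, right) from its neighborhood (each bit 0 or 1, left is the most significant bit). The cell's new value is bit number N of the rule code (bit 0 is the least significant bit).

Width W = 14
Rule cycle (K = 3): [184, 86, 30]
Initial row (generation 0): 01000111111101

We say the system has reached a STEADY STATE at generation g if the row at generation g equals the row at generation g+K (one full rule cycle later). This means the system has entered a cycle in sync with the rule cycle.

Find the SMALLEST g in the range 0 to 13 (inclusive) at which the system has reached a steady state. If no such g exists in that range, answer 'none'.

Gen 0: 01000111111101
Gen 1 (rule 184): 00100111111010
Gen 2 (rule 86): 01111000001011
Gen 3 (rule 30): 11000100011010
Gen 4 (rule 184): 10100010010101
Gen 5 (rule 86): 10110111110101
Gen 6 (rule 30): 10100100000101
Gen 7 (rule 184): 01010010000010
Gen 8 (rule 86): 11011111000111
Gen 9 (rule 30): 10010000101100
Gen 10 (rule 184): 01001000011010
Gen 11 (rule 86): 11111100101011
Gen 12 (rule 30): 10000011101010
Gen 13 (rule 184): 01000011010101
Gen 14 (rule 86): 11100101010101
Gen 15 (rule 30): 10011101010101
Gen 16 (rule 184): 01011010101010

Answer: none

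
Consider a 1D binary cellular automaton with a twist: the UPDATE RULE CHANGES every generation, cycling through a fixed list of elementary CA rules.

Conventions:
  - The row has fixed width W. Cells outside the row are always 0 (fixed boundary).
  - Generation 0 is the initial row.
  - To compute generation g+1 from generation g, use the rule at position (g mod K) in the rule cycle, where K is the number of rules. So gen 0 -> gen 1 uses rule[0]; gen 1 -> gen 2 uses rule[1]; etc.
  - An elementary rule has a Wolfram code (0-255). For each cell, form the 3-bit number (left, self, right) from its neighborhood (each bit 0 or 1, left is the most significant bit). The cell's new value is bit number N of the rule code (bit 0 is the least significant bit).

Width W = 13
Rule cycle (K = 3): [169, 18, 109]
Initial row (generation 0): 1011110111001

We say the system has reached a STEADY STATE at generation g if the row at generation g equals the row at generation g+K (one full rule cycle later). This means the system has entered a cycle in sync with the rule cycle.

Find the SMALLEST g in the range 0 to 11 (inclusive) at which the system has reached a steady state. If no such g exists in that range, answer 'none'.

Answer: 5

Derivation:
Gen 0: 1011110111001
Gen 1 (rule 169): 0111101110000
Gen 2 (rule 18): 1000000001000
Gen 3 (rule 109): 1011111101011
Gen 4 (rule 169): 0111111010110
Gen 5 (rule 18): 1000000000001
Gen 6 (rule 109): 1011111111101
Gen 7 (rule 169): 0111111111010
Gen 8 (rule 18): 1000000000001
Gen 9 (rule 109): 1011111111101
Gen 10 (rule 169): 0111111111010
Gen 11 (rule 18): 1000000000001
Gen 12 (rule 109): 1011111111101
Gen 13 (rule 169): 0111111111010
Gen 14 (rule 18): 1000000000001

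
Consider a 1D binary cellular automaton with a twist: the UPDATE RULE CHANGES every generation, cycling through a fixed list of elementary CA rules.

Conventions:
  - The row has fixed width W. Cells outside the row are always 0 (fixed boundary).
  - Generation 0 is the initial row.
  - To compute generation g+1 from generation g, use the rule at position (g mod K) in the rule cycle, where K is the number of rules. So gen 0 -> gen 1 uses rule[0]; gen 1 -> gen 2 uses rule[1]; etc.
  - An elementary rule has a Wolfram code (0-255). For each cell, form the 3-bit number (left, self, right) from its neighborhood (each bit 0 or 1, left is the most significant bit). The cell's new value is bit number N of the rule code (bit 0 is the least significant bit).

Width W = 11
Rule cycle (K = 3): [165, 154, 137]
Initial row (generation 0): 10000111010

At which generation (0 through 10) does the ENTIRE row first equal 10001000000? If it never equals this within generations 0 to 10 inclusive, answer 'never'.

Answer: 3

Derivation:
Gen 0: 10000111010
Gen 1 (rule 165): 10110010110
Gen 2 (rule 154): 00101100101
Gen 3 (rule 137): 10001000000
Gen 4 (rule 165): 10101011111
Gen 5 (rule 154): 00000011110
Gen 6 (rule 137): 11111011100
Gen 7 (rule 165): 01110101001
Gen 8 (rule 154): 11100000110
Gen 9 (rule 137): 11001110100
Gen 10 (rule 165): 00000101101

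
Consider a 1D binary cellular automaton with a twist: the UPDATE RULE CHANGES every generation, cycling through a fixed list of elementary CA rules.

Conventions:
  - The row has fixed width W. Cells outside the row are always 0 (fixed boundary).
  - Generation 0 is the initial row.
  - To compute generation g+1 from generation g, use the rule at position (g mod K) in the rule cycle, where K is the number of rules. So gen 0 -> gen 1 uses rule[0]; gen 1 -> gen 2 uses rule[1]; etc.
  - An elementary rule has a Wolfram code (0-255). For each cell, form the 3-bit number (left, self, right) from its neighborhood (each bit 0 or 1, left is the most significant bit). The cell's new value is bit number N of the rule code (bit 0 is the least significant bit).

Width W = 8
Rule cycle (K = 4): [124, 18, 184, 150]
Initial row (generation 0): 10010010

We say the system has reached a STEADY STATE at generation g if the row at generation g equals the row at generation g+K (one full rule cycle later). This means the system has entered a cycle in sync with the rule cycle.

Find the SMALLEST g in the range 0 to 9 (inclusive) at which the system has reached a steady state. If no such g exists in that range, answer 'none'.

Gen 0: 10010010
Gen 1 (rule 124): 11011011
Gen 2 (rule 18): 00000000
Gen 3 (rule 184): 00000000
Gen 4 (rule 150): 00000000
Gen 5 (rule 124): 00000000
Gen 6 (rule 18): 00000000
Gen 7 (rule 184): 00000000
Gen 8 (rule 150): 00000000
Gen 9 (rule 124): 00000000
Gen 10 (rule 18): 00000000
Gen 11 (rule 184): 00000000
Gen 12 (rule 150): 00000000
Gen 13 (rule 124): 00000000

Answer: 2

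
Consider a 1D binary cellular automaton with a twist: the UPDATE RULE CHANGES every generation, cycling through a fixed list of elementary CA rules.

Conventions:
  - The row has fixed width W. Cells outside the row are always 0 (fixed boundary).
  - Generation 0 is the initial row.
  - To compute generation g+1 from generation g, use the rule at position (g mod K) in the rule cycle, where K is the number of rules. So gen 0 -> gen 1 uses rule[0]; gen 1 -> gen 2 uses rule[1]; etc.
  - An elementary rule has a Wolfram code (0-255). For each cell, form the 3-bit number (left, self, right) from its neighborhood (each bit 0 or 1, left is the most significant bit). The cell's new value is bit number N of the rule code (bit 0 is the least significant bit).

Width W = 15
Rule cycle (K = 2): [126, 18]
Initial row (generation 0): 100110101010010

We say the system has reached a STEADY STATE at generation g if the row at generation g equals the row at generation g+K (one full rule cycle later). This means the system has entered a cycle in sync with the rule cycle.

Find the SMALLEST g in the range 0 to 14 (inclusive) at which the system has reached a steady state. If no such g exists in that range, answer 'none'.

Answer: 2

Derivation:
Gen 0: 100110101010010
Gen 1 (rule 126): 111111111111111
Gen 2 (rule 18): 000000000000000
Gen 3 (rule 126): 000000000000000
Gen 4 (rule 18): 000000000000000
Gen 5 (rule 126): 000000000000000
Gen 6 (rule 18): 000000000000000
Gen 7 (rule 126): 000000000000000
Gen 8 (rule 18): 000000000000000
Gen 9 (rule 126): 000000000000000
Gen 10 (rule 18): 000000000000000
Gen 11 (rule 126): 000000000000000
Gen 12 (rule 18): 000000000000000
Gen 13 (rule 126): 000000000000000
Gen 14 (rule 18): 000000000000000
Gen 15 (rule 126): 000000000000000
Gen 16 (rule 18): 000000000000000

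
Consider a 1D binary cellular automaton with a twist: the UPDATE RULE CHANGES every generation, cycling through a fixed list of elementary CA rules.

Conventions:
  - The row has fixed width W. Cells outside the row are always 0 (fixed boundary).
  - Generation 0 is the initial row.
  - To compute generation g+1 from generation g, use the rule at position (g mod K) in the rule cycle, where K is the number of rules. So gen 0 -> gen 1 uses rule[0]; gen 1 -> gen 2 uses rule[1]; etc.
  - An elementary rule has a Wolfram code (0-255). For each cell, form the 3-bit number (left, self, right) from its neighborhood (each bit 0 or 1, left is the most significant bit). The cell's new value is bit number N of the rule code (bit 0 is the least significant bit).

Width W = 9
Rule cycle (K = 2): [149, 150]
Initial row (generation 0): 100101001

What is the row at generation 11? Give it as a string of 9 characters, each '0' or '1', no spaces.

Answer: 111001011

Derivation:
Gen 0: 100101001
Gen 1 (rule 149): 110101101
Gen 2 (rule 150): 000100001
Gen 3 (rule 149): 110111101
Gen 4 (rule 150): 000011001
Gen 5 (rule 149): 111000101
Gen 6 (rule 150): 010101101
Gen 7 (rule 149): 010100001
Gen 8 (rule 150): 110110011
Gen 9 (rule 149): 000001000
Gen 10 (rule 150): 000011100
Gen 11 (rule 149): 111001011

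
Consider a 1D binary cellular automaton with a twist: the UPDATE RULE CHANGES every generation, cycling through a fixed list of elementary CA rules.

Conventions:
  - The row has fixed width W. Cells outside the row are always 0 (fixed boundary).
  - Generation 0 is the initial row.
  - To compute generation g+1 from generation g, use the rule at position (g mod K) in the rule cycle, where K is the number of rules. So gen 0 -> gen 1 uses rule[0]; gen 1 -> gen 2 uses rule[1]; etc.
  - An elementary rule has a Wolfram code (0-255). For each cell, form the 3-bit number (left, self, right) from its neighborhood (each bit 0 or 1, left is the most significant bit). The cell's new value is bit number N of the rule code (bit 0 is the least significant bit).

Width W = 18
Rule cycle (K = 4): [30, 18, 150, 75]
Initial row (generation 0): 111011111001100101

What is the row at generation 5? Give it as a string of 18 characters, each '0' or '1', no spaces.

Answer: 101011101101000000

Derivation:
Gen 0: 111011111001100101
Gen 1 (rule 30): 100010000111011101
Gen 2 (rule 18): 010101001000000000
Gen 3 (rule 150): 110101111100000000
Gen 4 (rule 75): 110001000101111111
Gen 5 (rule 30): 101011101101000000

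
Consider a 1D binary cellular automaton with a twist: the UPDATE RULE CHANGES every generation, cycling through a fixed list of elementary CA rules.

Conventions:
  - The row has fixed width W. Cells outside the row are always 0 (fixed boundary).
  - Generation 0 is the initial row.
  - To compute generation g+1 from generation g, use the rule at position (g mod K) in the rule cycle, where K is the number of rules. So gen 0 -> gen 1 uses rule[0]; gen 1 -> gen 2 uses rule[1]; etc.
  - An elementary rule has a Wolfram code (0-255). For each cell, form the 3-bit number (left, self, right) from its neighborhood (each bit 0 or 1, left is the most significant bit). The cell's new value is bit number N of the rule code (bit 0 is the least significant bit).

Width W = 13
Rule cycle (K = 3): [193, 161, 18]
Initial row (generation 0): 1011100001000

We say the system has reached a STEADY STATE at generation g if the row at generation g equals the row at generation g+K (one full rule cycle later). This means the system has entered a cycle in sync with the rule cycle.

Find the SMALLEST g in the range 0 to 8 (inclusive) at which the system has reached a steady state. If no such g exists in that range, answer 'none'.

Answer: none

Derivation:
Gen 0: 1011100001000
Gen 1 (rule 193): 0001101100011
Gen 2 (rule 161): 1100010001000
Gen 3 (rule 18): 0010101010100
Gen 4 (rule 193): 1000000000001
Gen 5 (rule 161): 0011111111100
Gen 6 (rule 18): 0100000000010
Gen 7 (rule 193): 0001111111000
Gen 8 (rule 161): 1100111110011
Gen 9 (rule 18): 0011000001100
Gen 10 (rule 193): 1001011100101
Gen 11 (rule 161): 0000101000010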